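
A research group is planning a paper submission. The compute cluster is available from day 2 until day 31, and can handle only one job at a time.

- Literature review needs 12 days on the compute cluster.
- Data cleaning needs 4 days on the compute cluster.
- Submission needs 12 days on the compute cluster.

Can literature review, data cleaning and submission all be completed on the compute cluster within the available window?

The compute cluster window is 31 − 2 = 29 days.
Running back to back, the jobs need 12 + 4 + 12 = 28 days on the compute cluster.
Since 28 ≤ 29, they fit within the window.

Yes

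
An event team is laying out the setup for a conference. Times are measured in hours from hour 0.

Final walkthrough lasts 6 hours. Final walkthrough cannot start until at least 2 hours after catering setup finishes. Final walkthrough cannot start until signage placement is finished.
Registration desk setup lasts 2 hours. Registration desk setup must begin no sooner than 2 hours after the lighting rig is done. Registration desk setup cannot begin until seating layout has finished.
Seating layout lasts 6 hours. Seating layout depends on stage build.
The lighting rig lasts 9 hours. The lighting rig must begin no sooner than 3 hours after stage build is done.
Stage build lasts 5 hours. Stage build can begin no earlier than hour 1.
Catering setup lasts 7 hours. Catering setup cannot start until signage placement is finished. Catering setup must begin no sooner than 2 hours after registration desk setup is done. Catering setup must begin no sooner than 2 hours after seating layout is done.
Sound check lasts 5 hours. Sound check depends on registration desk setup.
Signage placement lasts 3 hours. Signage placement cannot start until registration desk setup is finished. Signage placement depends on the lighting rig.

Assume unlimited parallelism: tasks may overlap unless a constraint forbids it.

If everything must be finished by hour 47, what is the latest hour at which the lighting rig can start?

16

Final walkthrough has no dependents, so it just needs to finish by hour 47. Starting by 47 − 6 = hour 41 achieves that.
Catering setup feeds into final walkthrough (must start by hour 41, minus 2-hour gap → hour 39); so catering setup must finish by hour 39 and therefore start by hour 32.
For signage placement: catering setup (must start by hour 32); final walkthrough (must start by hour 41). The most restrictive is hour 32; with a 3-hour duration, signage placement must start by hour 29.
Sound check must finish by hour 47; it takes 5 hours, so it must start by 47 − 5 = hour 42.
Registration desk setup must finish in time for signage placement (must start by hour 29); catering setup (must start by hour 32, minus 2-hour gap → hour 30); sound check (must start by hour 42). The tightest is hour 29, so registration desk setup must start by 29 − 2 = hour 27.
The lighting rig feeds registration desk setup (must start by hour 27, minus 2-hour gap → hour 25); signage placement (must start by hour 29). Taking the minimum, the lighting rig must finish by hour 25 and start by 25 − 9 = hour 16.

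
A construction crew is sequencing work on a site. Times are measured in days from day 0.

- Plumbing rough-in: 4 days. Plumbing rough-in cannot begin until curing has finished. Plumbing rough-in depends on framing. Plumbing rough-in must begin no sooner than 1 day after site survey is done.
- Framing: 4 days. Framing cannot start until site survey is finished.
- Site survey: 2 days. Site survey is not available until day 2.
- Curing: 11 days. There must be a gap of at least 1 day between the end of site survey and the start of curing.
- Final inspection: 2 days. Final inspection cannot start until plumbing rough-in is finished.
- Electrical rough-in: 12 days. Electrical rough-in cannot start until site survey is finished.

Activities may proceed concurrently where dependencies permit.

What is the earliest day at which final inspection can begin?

20

Site survey cannot begin until its own release at day 2. It runs from day 2 to 2 + 2 = day 4.
Framing waits on site survey (finishes day 4), so it starts at day 4 and finishes at 4 + 4 = day 8.
Curing waits on site survey (finishes day 4, plus 1-day gap → day 5), so it starts at day 5 and finishes at 5 + 11 = day 16.
Plumbing rough-in has to wait for curing (finishes day 16); framing (finishes day 8); site survey (finishes day 4, plus 1-day gap → day 5). The latest of these is day 16, so plumbing rough-in runs day 16 to 16 + 4 = day 20.
Final inspection waits on plumbing rough-in (finishes day 20), so the earliest it can start is day 20.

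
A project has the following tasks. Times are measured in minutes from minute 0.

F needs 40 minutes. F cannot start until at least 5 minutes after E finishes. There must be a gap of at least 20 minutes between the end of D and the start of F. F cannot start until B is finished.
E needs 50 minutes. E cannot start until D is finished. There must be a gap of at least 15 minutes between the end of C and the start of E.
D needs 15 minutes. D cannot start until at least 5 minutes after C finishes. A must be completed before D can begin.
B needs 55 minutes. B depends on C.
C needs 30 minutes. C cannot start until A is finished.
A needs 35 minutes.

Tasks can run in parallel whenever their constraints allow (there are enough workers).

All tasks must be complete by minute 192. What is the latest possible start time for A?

12

Nothing follows F; the deadline of minute 192 is its only limit. It must start by 192 − 40 = minute 152.
Since F (must start by minute 152) depends on it, B must finish by minute 152. Backing off its 55-minute duration gives a latest start of minute 97.
Since F (must start by minute 152, minus 5-minute gap → minute 147) depends on it, E must finish by minute 147. Backing off its 50-minute duration gives a latest start of minute 97.
D has several dependents: E (must start by minute 97); F (must start by minute 152, minus 20-minute gap → minute 132). The earliest of those limits is minute 97, so D must start by 97 − 15 = minute 82.
C feeds B (must start by minute 97); D (must start by minute 82, minus 5-minute gap → minute 77); E (must start by minute 97, minus 15-minute gap → minute 82). Taking the minimum, C must finish by minute 77 and start by 77 − 30 = minute 47.
A must finish in time for C (must start by minute 47); D (must start by minute 82). The tightest is minute 47, so A must start by 47 − 35 = minute 12.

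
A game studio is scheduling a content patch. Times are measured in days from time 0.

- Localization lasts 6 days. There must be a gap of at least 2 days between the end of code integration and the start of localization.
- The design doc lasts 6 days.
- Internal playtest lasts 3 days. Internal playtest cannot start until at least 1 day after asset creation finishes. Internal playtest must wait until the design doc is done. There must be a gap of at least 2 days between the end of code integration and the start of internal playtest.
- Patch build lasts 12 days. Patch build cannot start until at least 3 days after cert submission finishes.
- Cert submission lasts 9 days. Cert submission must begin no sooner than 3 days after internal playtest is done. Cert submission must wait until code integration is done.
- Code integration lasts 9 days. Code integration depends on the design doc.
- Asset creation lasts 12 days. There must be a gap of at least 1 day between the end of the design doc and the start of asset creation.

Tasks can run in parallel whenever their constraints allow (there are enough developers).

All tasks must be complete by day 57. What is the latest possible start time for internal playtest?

Patch build must finish by day 57; it takes 12 days, so it must start by 57 − 12 = day 45.
Cert submission has to be done before patch build (must start by day 45, minus 3-day gap → day 42). That means finishing by day 42, i.e. starting by 42 − 9 = day 33.
Internal playtest has to be done before cert submission (must start by day 33, minus 3-day gap → day 30). That means finishing by day 30, i.e. starting by 30 − 3 = day 27.

27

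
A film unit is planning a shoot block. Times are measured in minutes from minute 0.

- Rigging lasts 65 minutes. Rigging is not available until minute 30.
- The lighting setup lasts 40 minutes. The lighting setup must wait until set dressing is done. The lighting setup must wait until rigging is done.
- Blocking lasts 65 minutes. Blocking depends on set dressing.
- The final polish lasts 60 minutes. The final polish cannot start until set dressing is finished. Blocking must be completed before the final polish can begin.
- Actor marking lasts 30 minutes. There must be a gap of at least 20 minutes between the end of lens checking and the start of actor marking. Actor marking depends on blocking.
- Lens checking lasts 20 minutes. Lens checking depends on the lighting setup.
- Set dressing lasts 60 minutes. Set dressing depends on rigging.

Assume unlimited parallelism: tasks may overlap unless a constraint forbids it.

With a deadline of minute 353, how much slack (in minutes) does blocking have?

73

Rigging waits on its own release at minute 30, so it starts at minute 30 and finishes at 30 + 65 = minute 95.
Set dressing cannot begin until rigging (finishes minute 95). It runs from minute 95 to 95 + 60 = minute 155.
Blocking waits on set dressing (finishes minute 155), so it starts at minute 155 and finishes at 155 + 65 = minute 220.

Working backward from the deadline:
To finish by minute 353, actor marking (duration 30) must start no later than minute 323.
The final polish has no dependents, so it just needs to finish by minute 353. Starting by 353 − 60 = minute 293 achieves that.
For blocking: actor marking (must start by minute 323); the final polish (must start by minute 293). The most restrictive is minute 293; with a 65-minute duration, blocking must start by minute 228.
So blocking can start as early as minute 155 and as late as minute 228, giving 228 − 155 = 73 minutes of slack.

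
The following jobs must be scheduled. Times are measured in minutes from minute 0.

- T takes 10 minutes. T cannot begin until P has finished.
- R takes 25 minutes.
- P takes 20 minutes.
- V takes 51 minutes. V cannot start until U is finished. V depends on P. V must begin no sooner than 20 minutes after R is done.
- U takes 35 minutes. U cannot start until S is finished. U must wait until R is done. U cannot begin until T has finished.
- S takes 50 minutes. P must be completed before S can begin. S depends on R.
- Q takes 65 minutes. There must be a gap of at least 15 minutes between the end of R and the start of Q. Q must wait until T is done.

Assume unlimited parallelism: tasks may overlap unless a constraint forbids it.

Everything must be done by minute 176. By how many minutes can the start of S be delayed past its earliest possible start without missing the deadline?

Nothing blocks R, so it runs from minute 0 to minute 25.
P can start immediately at minute 0; it finishes at minute 20.
S needs all of P (finishes minute 20); R (finishes minute 25). That puts its earliest start at minute 25; it finishes at 25 + 50 = minute 75.

Working backward from the deadline:
V must finish by minute 176; it takes 51 minutes, so it must start by 176 − 51 = minute 125.
U has to be done before V (must start by minute 125). That means finishing by minute 125, i.e. starting by 125 − 35 = minute 90.
S feeds into U (must start by minute 90); so S must finish by minute 90 and therefore start by minute 40.
So S can start as early as minute 25 and as late as minute 40, giving 40 − 25 = 15 minutes of slack.

15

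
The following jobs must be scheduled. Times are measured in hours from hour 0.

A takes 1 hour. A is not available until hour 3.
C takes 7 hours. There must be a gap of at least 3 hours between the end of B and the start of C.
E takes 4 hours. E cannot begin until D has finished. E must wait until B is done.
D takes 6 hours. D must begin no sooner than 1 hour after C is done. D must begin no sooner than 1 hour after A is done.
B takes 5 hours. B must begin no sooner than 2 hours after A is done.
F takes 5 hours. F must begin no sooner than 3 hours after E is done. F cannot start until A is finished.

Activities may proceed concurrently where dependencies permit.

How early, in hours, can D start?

A cannot begin until its own release at hour 3. It runs from hour 3 to 3 + 1 = hour 4.
B cannot begin until A (finishes hour 4, plus 2-hour gap → hour 6). It runs from hour 6 to 6 + 5 = hour 11.
C waits on B (finishes hour 11, plus 3-hour gap → hour 14), so it starts at hour 14 and finishes at 14 + 7 = hour 21.
D waits on C (finishes hour 21, plus 1-hour gap → hour 22); A (finishes hour 4, plus 1-hour gap → hour 5). The latest of these is hour 22, which is the earliest D can start.

22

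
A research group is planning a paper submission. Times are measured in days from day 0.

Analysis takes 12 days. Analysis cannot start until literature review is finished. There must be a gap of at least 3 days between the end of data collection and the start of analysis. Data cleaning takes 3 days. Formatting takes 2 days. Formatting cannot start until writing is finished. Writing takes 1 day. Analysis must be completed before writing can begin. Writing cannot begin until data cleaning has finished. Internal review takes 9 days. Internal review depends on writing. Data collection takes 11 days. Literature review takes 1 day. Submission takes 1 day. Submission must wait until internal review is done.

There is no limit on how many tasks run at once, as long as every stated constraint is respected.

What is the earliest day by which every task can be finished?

Data cleaning has no prerequisites, so it starts at day 0 and finishes at day 3.
Data collection has no prerequisites, so it starts at day 0 and finishes at day 11.
Literature review has no prerequisites, so it starts at day 0 and finishes at day 1.
Analysis has to wait for literature review (finishes day 1); data collection (finishes day 11, plus 3-day gap → day 14). The latest of these is day 14, so analysis runs day 14 to 14 + 12 = day 26.
Writing cannot start until analysis (finishes day 26); data cleaning (finishes day 3). The controlling bound is day 26, so writing finishes at 26 + 1 = day 27.
Formatting cannot begin until writing (finishes day 27). It runs from day 27 to 27 + 2 = day 29.
Internal review cannot begin until writing (finishes day 27). It runs from day 27 to 27 + 9 = day 36.
Submission waits on internal review (finishes day 36), so it starts at day 36 and finishes at 36 + 1 = day 37.
All tasks are finished once the last one completes. Finish times: Literature review at 1, Data collection at 11, Data cleaning at 3, Analysis at 26, Writing at 27, Internal review at 36, Formatting at 29, Submission at 37. The latest is day 37.

37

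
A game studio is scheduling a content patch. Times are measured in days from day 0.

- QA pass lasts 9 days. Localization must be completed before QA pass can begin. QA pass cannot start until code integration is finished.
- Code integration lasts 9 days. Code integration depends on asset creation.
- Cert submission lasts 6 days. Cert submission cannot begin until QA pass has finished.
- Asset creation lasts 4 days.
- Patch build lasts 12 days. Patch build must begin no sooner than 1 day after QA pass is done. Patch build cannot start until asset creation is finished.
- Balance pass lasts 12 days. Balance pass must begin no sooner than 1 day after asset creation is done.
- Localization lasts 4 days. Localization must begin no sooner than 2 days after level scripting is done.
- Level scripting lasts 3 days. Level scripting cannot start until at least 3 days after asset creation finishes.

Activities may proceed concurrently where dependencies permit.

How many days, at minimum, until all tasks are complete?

38

Asset creation has no prerequisites, so it starts at day 0 and finishes at day 4.
Balance pass waits on asset creation (finishes day 4, plus 1-day gap → day 5), so it starts at day 5 and finishes at 5 + 12 = day 17.
Code integration waits on asset creation (finishes day 4), so it starts at day 4 and finishes at 4 + 9 = day 13.
Level scripting cannot begin until asset creation (finishes day 4, plus 3-day gap → day 7). It runs from day 7 to 7 + 3 = day 10.
Localization cannot begin until level scripting (finishes day 10, plus 2-day gap → day 12). It runs from day 12 to 12 + 4 = day 16.
For QA pass: localization (finishes day 16); code integration (finishes day 13). Taking the maximum gives a start of day 16, and it finishes at 16 + 9 = day 25.
Patch build needs all of QA pass (finishes day 25, plus 1-day gap → day 26); asset creation (finishes day 4). That puts its earliest start at day 26; it finishes at 26 + 12 = day 38.
Cert submission cannot begin until QA pass (finishes day 25). It runs from day 25 to 25 + 6 = day 31.
All tasks are finished once the last one completes. Finish times: Asset creation at 4, Level scripting at 10, Code integration at 13, Balance pass at 17, Localization at 16, QA pass at 25, Cert submission at 31, Patch build at 38. The latest is day 38.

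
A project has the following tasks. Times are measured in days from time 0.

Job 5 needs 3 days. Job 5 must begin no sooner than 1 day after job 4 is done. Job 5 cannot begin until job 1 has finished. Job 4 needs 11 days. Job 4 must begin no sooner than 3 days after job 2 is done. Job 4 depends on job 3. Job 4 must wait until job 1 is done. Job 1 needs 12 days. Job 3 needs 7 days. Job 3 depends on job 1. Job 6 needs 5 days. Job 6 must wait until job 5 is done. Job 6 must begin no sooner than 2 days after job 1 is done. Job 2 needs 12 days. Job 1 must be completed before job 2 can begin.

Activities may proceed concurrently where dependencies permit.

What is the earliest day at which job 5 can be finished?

Job 1 can start immediately at day 0; it finishes at day 12.
Job 3 waits on job 1 (finishes day 12), so it starts at day 12 and finishes at 12 + 7 = day 19.
Job 2 waits on job 1 (finishes day 12), so it starts at day 12 and finishes at 12 + 12 = day 24.
For job 4: job 2 (finishes day 24, plus 3-day gap → day 27); job 3 (finishes day 19); job 1 (finishes day 12). Taking the maximum gives a start of day 27, and it finishes at 27 + 11 = day 38.
Job 5 needs all of job 4 (finishes day 38, plus 1-day gap → day 39); job 1 (finishes day 12). That puts its earliest start at day 39; it finishes at 39 + 3 = day 42.

42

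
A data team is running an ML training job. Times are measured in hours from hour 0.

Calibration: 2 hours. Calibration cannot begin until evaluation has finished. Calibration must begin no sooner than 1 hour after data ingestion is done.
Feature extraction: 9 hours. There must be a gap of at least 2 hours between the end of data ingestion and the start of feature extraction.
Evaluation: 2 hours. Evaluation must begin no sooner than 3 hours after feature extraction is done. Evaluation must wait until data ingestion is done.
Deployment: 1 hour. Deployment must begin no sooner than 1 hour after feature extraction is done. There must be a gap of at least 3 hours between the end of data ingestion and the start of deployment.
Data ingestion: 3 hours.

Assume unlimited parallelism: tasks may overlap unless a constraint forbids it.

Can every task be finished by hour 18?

Data ingestion can start immediately at hour 0; it finishes at hour 3.
Feature extraction waits on data ingestion (finishes hour 3, plus 2-hour gap → hour 5), so it starts at hour 5 and finishes at 5 + 9 = hour 14.
Deployment needs all of feature extraction (finishes hour 14, plus 1-hour gap → hour 15); data ingestion (finishes hour 3, plus 3-hour gap → hour 6). That puts its earliest start at hour 15; it finishes at 15 + 1 = hour 16.
Evaluation needs all of feature extraction (finishes hour 14, plus 3-hour gap → hour 17); data ingestion (finishes hour 3). That puts its earliest start at hour 17; it finishes at 17 + 2 = hour 19.
For calibration: evaluation (finishes hour 19); data ingestion (finishes hour 3, plus 1-hour gap → hour 4). Taking the maximum gives a start of hour 19, and it finishes at 19 + 2 = hour 21.
The earliest everything can be done is hour 21, which is after the deadline of 18, so it is not possible.

No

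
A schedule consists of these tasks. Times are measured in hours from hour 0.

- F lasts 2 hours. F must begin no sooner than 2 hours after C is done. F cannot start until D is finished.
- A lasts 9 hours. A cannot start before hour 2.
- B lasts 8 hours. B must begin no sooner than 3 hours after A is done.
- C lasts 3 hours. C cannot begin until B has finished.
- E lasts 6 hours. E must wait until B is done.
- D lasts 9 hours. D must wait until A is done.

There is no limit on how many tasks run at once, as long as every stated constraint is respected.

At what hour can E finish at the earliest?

28

A cannot begin until its own release at hour 2. It runs from hour 2 to 2 + 9 = hour 11.
B waits on A (finishes hour 11, plus 3-hour gap → hour 14), so it starts at hour 14 and finishes at 14 + 8 = hour 22.
After B (finishes hour 22), E can start at hour 22 and finishes at hour 28.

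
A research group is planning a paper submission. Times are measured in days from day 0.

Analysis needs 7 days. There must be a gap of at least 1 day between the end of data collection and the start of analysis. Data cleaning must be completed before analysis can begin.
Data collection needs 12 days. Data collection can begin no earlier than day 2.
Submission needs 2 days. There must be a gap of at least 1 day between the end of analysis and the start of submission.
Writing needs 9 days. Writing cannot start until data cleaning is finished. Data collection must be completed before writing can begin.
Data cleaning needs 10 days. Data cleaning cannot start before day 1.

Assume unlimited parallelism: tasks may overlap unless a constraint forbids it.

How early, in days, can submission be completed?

25

After its own release at day 1, data cleaning can start at day 1 and finishes at day 11.
Data collection waits on its own release at day 2, so it starts at day 2 and finishes at 2 + 12 = day 14.
Analysis cannot start until data collection (finishes day 14, plus 1-day gap → day 15); data cleaning (finishes day 11). The controlling bound is day 15, so analysis finishes at 15 + 7 = day 22.
Submission cannot begin until analysis (finishes day 22, plus 1-day gap → day 23). It runs from day 23 to 23 + 2 = day 25.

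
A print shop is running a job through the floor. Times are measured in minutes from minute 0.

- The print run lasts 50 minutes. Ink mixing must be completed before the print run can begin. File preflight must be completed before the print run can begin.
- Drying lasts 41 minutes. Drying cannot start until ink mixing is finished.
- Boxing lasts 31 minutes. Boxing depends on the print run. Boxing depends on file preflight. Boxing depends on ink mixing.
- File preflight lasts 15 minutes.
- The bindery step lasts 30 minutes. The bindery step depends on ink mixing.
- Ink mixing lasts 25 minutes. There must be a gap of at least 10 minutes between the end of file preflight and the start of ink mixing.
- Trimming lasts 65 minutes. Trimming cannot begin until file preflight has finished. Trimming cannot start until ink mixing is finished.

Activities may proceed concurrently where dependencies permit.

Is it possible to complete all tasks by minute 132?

Yes

Nothing blocks file preflight, so it runs from minute 0 to minute 15.
Ink mixing waits on file preflight (finishes minute 15, plus 10-minute gap → minute 25), so it starts at minute 25 and finishes at 25 + 25 = minute 50.
After ink mixing (finishes minute 50), the bindery step can start at minute 50 and finishes at minute 80.
Trimming needs all of file preflight (finishes minute 15); ink mixing (finishes minute 50). That puts its earliest start at minute 50; it finishes at 50 + 65 = minute 115.
Drying waits on ink mixing (finishes minute 50), so it starts at minute 50 and finishes at 50 + 41 = minute 91.
The print run has to wait for ink mixing (finishes minute 50); file preflight (finishes minute 15). The latest of these is minute 50, so the print run runs minute 50 to 50 + 50 = minute 100.
Boxing needs all of the print run (finishes minute 100); file preflight (finishes minute 15); ink mixing (finishes minute 50). That puts its earliest start at minute 100; it finishes at 100 + 31 = minute 131.
Every task is finished by minute 131, which is no later than the deadline of 132, so the schedule is feasible.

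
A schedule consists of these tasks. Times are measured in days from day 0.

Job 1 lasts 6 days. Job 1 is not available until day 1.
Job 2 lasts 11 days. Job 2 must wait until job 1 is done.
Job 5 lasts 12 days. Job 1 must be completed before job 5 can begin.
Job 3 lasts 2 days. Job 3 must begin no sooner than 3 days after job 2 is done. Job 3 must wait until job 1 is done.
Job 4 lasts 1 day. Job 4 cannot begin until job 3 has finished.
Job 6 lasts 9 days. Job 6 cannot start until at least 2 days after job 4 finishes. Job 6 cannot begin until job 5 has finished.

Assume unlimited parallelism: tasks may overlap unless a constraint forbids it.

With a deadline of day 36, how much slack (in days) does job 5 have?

Job 1 waits on its own release at day 1, so it starts at day 1 and finishes at 1 + 6 = day 7.
After job 1 (finishes day 7), job 5 can start at day 7 and finishes at day 19.

Working backward from the deadline:
Nothing follows job 6; the deadline of day 36 is its only limit. It must start by 36 − 9 = day 27.
Job 5 has to be done before job 6 (must start by day 27). That means finishing by day 27, i.e. starting by 27 − 12 = day 15.
So job 5 can start as early as day 7 and as late as day 15, giving 15 − 7 = 8 days of slack.

8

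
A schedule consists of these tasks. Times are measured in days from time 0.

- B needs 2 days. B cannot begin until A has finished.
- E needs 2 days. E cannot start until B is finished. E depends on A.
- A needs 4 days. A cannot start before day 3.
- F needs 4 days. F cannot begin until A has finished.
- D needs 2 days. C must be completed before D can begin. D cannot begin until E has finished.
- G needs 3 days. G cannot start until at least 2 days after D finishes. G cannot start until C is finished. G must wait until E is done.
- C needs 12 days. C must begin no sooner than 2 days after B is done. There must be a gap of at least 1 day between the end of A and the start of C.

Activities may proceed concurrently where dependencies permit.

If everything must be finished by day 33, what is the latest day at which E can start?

G has no dependents, so it just needs to finish by day 33. Starting by 33 − 3 = day 30 achieves that.
Since G (must start by day 30, minus 2-day gap → day 28) depends on it, D must finish by day 28. Backing off its 2-day duration gives a latest start of day 26.
For E: D (must start by day 26); G (must start by day 30). The most restrictive is day 26; with a 2-day duration, E must start by day 24.

24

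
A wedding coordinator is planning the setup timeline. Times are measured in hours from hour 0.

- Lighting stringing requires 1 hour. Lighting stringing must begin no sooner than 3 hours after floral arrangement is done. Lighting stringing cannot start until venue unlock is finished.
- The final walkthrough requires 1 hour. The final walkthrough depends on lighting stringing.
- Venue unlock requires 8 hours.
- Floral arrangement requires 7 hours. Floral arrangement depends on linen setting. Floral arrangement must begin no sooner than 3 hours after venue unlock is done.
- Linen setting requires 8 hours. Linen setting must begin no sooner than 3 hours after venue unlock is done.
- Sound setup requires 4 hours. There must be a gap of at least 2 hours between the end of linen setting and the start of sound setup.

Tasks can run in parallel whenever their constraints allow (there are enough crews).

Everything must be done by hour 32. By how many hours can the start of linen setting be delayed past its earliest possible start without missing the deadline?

Venue unlock has no prerequisites, so it starts at hour 0 and finishes at hour 8.
Linen setting cannot begin until venue unlock (finishes hour 8, plus 3-hour gap → hour 11). It runs from hour 11 to 11 + 8 = hour 19.

Working backward from the deadline:
To finish by hour 32, the final walkthrough (duration 1) must start no later than hour 31.
Since the final walkthrough (must start by hour 31) depends on it, lighting stringing must finish by hour 31. Backing off its 1-hour duration gives a latest start of hour 30.
Floral arrangement must finish before lighting stringing (must start by hour 30, minus 3-hour gap → hour 27). With a 7-hour duration, floral arrangement must start by 27 − 7 = hour 20.
Nothing follows sound setup; the deadline of hour 32 is its only limit. It must start by 32 − 4 = hour 28.
Linen setting feeds floral arrangement (must start by hour 20); sound setup (must start by hour 28, minus 2-hour gap → hour 26). Taking the minimum, linen setting must finish by hour 20 and start by 20 − 8 = hour 12.
So linen setting can start as early as hour 11 and as late as hour 12, giving 12 − 11 = 1 hour of slack.

1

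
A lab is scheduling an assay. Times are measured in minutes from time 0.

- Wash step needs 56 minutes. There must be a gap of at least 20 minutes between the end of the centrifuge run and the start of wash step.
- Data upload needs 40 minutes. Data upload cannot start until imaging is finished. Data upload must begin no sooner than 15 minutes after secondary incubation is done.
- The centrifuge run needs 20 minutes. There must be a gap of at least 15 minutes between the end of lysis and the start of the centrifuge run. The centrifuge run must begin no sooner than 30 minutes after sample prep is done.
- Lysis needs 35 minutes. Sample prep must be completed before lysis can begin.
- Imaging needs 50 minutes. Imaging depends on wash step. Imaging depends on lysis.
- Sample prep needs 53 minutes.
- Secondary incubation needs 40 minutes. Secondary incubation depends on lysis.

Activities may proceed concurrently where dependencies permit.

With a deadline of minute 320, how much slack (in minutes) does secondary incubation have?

Nothing blocks sample prep, so it runs from minute 0 to minute 53.
After sample prep (finishes minute 53), lysis can start at minute 53 and finishes at minute 88.
Secondary incubation waits on lysis (finishes minute 88), so it starts at minute 88 and finishes at 88 + 40 = minute 128.

Working backward from the deadline:
Nothing follows data upload; the deadline of minute 320 is its only limit. It must start by 320 − 40 = minute 280.
Secondary incubation has to be done before data upload (must start by minute 280, minus 15-minute gap → minute 265). That means finishing by minute 265, i.e. starting by 265 − 40 = minute 225.
So secondary incubation can start as early as minute 88 and as late as minute 225, giving 225 − 88 = 137 minutes of slack.

137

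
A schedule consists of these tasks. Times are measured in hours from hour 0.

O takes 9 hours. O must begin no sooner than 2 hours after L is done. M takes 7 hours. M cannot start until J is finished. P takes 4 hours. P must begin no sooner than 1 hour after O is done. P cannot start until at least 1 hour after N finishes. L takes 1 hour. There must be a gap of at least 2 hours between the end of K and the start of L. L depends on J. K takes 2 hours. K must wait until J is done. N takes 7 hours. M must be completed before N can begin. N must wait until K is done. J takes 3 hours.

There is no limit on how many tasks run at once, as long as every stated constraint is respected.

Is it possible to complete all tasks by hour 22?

J has no prerequisites, so it starts at hour 0 and finishes at hour 3.
After J (finishes hour 3), M can start at hour 3 and finishes at hour 10.
K waits on J (finishes hour 3), so it starts at hour 3 and finishes at 3 + 2 = hour 5.
N cannot start until M (finishes hour 10); K (finishes hour 5). The controlling bound is hour 10, so N finishes at 10 + 7 = hour 17.
For L: K (finishes hour 5, plus 2-hour gap → hour 7); J (finishes hour 3). Taking the maximum gives a start of hour 7, and it finishes at 7 + 1 = hour 8.
O waits on L (finishes hour 8, plus 2-hour gap → hour 10), so it starts at hour 10 and finishes at 10 + 9 = hour 19.
P cannot start until O (finishes hour 19, plus 1-hour gap → hour 20); N (finishes hour 17, plus 1-hour gap → hour 18). The controlling bound is hour 20, so P finishes at 20 + 4 = hour 24.
The earliest everything can be done is hour 24, which is after the deadline of 22, so it is not possible.

No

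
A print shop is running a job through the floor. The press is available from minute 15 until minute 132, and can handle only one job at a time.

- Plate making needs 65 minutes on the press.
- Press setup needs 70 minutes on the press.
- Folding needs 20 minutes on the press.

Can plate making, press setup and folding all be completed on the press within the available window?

The press window is 132 − 15 = 117 minutes.
Running back to back, the jobs need 65 + 70 + 20 = 155 minutes on the press.
Since 155 > 117, they cannot all fit.

No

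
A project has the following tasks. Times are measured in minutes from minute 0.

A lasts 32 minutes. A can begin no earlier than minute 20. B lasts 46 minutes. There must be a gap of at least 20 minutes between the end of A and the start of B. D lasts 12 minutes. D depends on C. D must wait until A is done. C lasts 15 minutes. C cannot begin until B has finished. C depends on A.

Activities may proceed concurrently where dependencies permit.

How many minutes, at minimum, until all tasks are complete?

145

A waits on its own release at minute 20, so it starts at minute 20 and finishes at 20 + 32 = minute 52.
B cannot begin until A (finishes minute 52, plus 20-minute gap → minute 72). It runs from minute 72 to 72 + 46 = minute 118.
C has to wait for B (finishes minute 118); A (finishes minute 52). The latest of these is minute 118, so C runs minute 118 to 118 + 15 = minute 133.
D cannot start until C (finishes minute 133); A (finishes minute 52). The controlling bound is minute 133, so D finishes at 133 + 12 = minute 145.
All tasks are finished once the last one completes. Finish times: A at 52, B at 118, C at 133, D at 145. The latest is minute 145.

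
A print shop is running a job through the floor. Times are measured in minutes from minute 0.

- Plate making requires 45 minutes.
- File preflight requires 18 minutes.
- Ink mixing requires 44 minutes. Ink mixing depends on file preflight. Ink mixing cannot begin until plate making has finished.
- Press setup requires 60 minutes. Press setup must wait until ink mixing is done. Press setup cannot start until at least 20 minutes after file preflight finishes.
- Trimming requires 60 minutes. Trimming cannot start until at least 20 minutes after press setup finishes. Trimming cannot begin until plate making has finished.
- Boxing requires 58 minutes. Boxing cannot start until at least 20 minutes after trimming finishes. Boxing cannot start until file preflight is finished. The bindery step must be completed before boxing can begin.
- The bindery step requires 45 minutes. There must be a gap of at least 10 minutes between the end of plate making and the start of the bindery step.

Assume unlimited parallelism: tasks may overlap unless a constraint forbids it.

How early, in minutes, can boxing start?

Nothing blocks plate making, so it runs from minute 0 to minute 45.
The bindery step cannot begin until plate making (finishes minute 45, plus 10-minute gap → minute 55). It runs from minute 55 to 55 + 45 = minute 100.
Nothing blocks file preflight, so it runs from minute 0 to minute 18.
Ink mixing needs all of file preflight (finishes minute 18); plate making (finishes minute 45). That puts its earliest start at minute 45; it finishes at 45 + 44 = minute 89.
Press setup needs all of ink mixing (finishes minute 89); file preflight (finishes minute 18, plus 20-minute gap → minute 38). That puts its earliest start at minute 89; it finishes at 89 + 60 = minute 149.
For trimming: press setup (finishes minute 149, plus 20-minute gap → minute 169); plate making (finishes minute 45). Taking the maximum gives a start of minute 169, and it finishes at 169 + 60 = minute 229.
Boxing waits on trimming (finishes minute 229, plus 20-minute gap → minute 249); file preflight (finishes minute 18); the bindery step (finishes minute 100). The latest of these is minute 249, which is the earliest boxing can start.

249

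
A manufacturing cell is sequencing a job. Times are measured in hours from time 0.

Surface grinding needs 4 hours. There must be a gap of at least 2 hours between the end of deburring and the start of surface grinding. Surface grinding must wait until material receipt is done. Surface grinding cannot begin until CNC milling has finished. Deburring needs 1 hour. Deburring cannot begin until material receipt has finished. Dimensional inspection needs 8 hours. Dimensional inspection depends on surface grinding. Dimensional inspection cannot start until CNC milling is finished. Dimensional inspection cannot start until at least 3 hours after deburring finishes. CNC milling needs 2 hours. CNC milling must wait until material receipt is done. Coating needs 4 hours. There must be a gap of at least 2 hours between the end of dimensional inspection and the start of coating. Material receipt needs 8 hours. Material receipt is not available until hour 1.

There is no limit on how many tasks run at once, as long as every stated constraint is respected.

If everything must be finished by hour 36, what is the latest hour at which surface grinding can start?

To finish by hour 36, coating (duration 4) must start no later than hour 32.
Dimensional inspection feeds into coating (must start by hour 32, minus 2-hour gap → hour 30); so dimensional inspection must finish by hour 30 and therefore start by hour 22.
Since dimensional inspection (must start by hour 22) depends on it, surface grinding must finish by hour 22. Backing off its 4-hour duration gives a latest start of hour 18.

18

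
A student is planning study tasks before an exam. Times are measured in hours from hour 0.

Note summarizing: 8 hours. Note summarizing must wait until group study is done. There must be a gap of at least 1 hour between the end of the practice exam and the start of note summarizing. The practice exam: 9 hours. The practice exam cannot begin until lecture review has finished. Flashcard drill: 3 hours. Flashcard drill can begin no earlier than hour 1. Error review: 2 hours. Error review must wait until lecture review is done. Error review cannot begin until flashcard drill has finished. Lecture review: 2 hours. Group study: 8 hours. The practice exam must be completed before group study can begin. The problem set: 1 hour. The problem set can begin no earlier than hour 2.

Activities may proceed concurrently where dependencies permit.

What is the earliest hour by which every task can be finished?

27

Flashcard drill cannot begin until its own release at hour 1. It runs from hour 1 to 1 + 3 = hour 4.
After its own release at hour 2, the problem set can start at hour 2 and finishes at hour 3.
Nothing blocks lecture review, so it runs from hour 0 to hour 2.
For error review: lecture review (finishes hour 2); flashcard drill (finishes hour 4). Taking the maximum gives a start of hour 4, and it finishes at 4 + 2 = hour 6.
After lecture review (finishes hour 2), the practice exam can start at hour 2 and finishes at hour 11.
Group study cannot begin until the practice exam (finishes hour 11). It runs from hour 11 to 11 + 8 = hour 19.
Note summarizing cannot start until group study (finishes hour 19); the practice exam (finishes hour 11, plus 1-hour gap → hour 12). The controlling bound is hour 19, so note summarizing finishes at 19 + 8 = hour 27.
All tasks are finished once the last one completes. Finish times: Lecture review at 2, The problem set at 3, Flashcard drill at 4, The practice exam at 11, Error review at 6, Group study at 19, Note summarizing at 27. The latest is hour 27.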